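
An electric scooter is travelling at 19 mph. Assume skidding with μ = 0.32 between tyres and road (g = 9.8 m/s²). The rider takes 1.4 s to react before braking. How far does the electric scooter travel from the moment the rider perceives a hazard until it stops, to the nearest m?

Total stopping distance ≈ 23 m

19 mph × 0.44704 = 8.4938 m/s.
a = μg = 0.32 × 9.8 = 3.136 m/s².
Reaction distance = v·t_r = 8.4938 × 1.4 = 11.891 m.
Braking distance = v²/(2a) = 8.4938² / (2 × 3.136) = 72.145 / 6.272 = 11.503 m.
Total = 11.891 + 11.503 = 23.394 m.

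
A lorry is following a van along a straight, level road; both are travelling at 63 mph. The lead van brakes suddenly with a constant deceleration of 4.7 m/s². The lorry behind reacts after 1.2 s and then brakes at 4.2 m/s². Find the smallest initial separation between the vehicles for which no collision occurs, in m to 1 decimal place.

63 mph × 0.44704 = 28.1635 m/s.
Leader travels v²/(2a_L) = 793.183 / 9.400 = 84.381 m before stopping.
Follower covers v·t_r = 28.1635 × 1.2 = 33.796 m while reacting, then v²/(2a_F) = 793.183 / 8.400 = 94.427 m while braking, for a total of 33.796 + 94.427 = 128.223 m.
Since a_F ≤ a_L and the follower starts braking later, the follower is never slower than the leader, so the closest approach is when both have stopped.
Minimum gap = 128.223 − 84.381 = 43.842 m.

Minimum gap ≈ 43.8 m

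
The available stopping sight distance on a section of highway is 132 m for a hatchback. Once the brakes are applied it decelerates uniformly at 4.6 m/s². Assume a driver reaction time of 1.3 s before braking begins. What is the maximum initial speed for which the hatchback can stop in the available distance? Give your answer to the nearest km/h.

Maximum speed ≈ 106 km/h

Stopping distance: v·t_r + v²/(2a) = 132 with t_r = 1.3 s and a = 4.600 m/s².
So v² + 11.960 v − 1214.40 = 0.
Positive root: v = −a·t_r + √((a·t_r)² + 2a·d) = −5.980 + √(35.760 + 1214.40) = 29.3776 m/s.
29.3776 m/s × 3.6 = 105.759 km/h.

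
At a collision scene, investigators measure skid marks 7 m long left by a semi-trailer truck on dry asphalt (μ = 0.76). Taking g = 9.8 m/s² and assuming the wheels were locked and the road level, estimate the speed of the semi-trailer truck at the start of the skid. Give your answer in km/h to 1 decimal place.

Initial speed ≈ 36.8 km/h

Deceleration a = μg = 0.76 × 9.8 = 7.448 m/s².
v = √(2a·d) = √(2 × 7.448 × 7) = √104.272 = 10.2114 m/s.
= 10.2114 × 3.6 = 36.761 km/h.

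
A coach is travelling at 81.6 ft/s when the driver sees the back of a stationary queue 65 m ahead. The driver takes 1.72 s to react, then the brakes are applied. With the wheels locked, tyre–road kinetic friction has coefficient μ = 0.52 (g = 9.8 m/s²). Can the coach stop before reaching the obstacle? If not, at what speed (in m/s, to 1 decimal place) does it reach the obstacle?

No — it strikes the obstacle at 19.8 m/s

81.6 ft/s × 0.3048 = 24.8717 m/s.
a = μg = 0.52 × 9.8 = 5.096 m/s².
Reaction distance = 24.8717 × 1.72 = 42.779 m.
Braking distance needed to stop: v²/(2a) = 618.601 / 10.192 = 60.695 m, so total needed = 42.779 + 60.695 = 103.474 m > 65 m — it cannot stop.
Distance remaining when braking begins: 65 − 42.779 = 22.221 m.
v² = v₀² − 2a·d = 618.601 − 2 × 5.096 × 22.221 = 392.125 m²/s².
v = √392.125 = 19.802 m/s.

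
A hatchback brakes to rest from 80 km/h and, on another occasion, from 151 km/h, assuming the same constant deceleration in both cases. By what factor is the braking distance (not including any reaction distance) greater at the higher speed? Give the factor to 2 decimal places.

Factor ≈ 3.56

Braking distance d = v²/(2a), so with a fixed, d ∝ v².
Factor = (151/80)² = 1.8875² = 3.5627.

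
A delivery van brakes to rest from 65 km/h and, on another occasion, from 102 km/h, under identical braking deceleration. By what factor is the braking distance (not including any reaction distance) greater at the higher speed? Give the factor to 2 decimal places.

Braking distance d = v²/(2a), so with a fixed, d ∝ v².
Factor = (102/65)² = 1.5692² = 2.4624.

Factor ≈ 2.46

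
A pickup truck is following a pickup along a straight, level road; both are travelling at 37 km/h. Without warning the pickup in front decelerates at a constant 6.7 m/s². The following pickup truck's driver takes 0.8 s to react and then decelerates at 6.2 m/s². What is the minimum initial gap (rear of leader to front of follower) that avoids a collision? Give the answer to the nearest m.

37 km/h ÷ 3.6 = 10.2778 m/s.
Leader travels v²/(2a_L) = 105.633 / 13.400 = 7.883 m before stopping.
Follower covers v·t_r = 10.2778 × 0.8 = 8.222 m while reacting, then v²/(2a_F) = 105.633 / 12.400 = 8.519 m while braking, for a total of 8.222 + 8.519 = 16.741 m.
Since a_F ≤ a_L and the follower starts braking later, the follower is never slower than the leader, so the closest approach is when both have stopped.
Minimum gap = 16.741 − 7.883 = 8.858 m.

Minimum gap ≈ 9 m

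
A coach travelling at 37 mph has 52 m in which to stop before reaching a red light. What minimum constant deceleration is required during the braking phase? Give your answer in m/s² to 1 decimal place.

37 mph × 0.44704 = 16.5405 m/s.
v² = 2a·d ⇒ a = v²/(2d) = 16.5405² / (2 × 52.000) = 273.588 / 104.000 = 2.6307 m/s².

Required deceleration ≈ 2.6 m/s²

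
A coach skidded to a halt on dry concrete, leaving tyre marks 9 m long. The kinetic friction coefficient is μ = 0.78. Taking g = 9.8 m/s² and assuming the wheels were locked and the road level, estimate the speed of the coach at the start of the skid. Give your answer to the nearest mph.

Initial speed ≈ 26 mph

Deceleration a = μg = 0.78 × 9.8 = 7.644 m/s².
v = √(2a·d) = √(2 × 7.644 × 9) = √137.592 = 11.7300 m/s.
= 11.7300 ÷ 0.44704 = 26.239 mph.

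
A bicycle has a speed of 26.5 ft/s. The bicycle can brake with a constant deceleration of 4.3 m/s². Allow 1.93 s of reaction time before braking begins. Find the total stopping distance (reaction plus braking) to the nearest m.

26.5 ft/s × 0.3048 = 8.0772 m/s.
Reaction distance = v·t_r = 8.0772 × 1.93 = 15.589 m.
Braking distance = v²/(2a) = 8.0772² / (2 × 4.300) = 65.241 / 8.600 = 7.586 m.
Total = 15.589 + 7.586 = 23.175 m.

Total stopping distance ≈ 23 m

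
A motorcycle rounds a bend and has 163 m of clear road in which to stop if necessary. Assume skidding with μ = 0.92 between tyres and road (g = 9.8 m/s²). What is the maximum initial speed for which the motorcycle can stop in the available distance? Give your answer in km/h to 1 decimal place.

a = μg = 0.92 × 9.8 = 9.016 m/s².
v²/(2a) = d ⇒ v = √(2 × 9.016 × 163) = √2939.22 = 54.2146 m/s.
54.2146 m/s × 3.6 = 195.173 km/h.

Maximum speed ≈ 195.2 km/h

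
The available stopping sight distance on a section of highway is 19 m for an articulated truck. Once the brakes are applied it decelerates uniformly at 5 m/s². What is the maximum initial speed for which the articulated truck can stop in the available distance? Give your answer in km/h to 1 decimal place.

Maximum speed ≈ 49.6 km/h

v²/(2a) = d ⇒ v = √(2 × 5.000 × 19) = √190.00 = 13.7840 m/s.
13.7840 m/s × 3.6 = 49.622 km/h.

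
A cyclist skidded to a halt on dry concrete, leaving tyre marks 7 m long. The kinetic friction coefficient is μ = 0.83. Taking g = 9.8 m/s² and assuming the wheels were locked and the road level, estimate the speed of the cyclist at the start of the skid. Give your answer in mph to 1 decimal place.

Initial speed ≈ 23.9 mph

Deceleration a = μg = 0.83 × 9.8 = 8.134 m/s².
v = √(2a·d) = √(2 × 8.134 × 7) = √113.876 = 10.6713 m/s.
= 10.6713 ÷ 0.44704 = 23.871 mph.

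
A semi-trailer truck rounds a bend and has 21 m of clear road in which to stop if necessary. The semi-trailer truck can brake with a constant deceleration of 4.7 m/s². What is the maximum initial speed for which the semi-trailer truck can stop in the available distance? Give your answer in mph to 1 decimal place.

Maximum speed ≈ 31.4 mph

v²/(2a) = d ⇒ v = √(2 × 4.700 × 21) = √197.40 = 14.0499 m/s.
14.0499 m/s ÷ 0.44704 = 31.429 mph.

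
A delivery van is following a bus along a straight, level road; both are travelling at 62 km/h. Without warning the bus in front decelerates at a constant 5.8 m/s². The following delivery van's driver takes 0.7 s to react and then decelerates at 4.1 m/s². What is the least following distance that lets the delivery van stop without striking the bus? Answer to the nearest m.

Minimum gap ≈ 23 m

62 km/h ÷ 3.6 = 17.2222 m/s.
Leader travels v²/(2a_L) = 296.604 / 11.600 = 25.569 m before stopping.
Follower covers v·t_r = 17.2222 × 0.7 = 12.056 m while reacting, then v²/(2a_F) = 296.604 / 8.200 = 36.171 m while braking, for a total of 12.056 + 36.171 = 48.227 m.
Since a_F ≤ a_L and the follower starts braking later, the follower is never slower than the leader, so the closest approach is when both have stopped.
Minimum gap = 48.227 − 25.569 = 22.658 m.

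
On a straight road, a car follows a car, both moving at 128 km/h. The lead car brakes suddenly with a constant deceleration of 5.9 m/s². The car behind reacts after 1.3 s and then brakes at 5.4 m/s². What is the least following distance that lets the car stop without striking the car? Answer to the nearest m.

128 km/h ÷ 3.6 = 35.5556 m/s.
Leader travels v²/(2a_L) = 1264.201 / 11.800 = 107.136 m before stopping.
Follower covers v·t_r = 35.5556 × 1.3 = 46.222 m while reacting, then v²/(2a_F) = 1264.201 / 10.800 = 117.056 m while braking, for a total of 46.222 + 117.056 = 163.278 m.
Since a_F ≤ a_L and the follower starts braking later, the follower is never slower than the leader, so the closest approach is when both have stopped.
Minimum gap = 163.278 − 107.136 = 56.142 m.

Minimum gap ≈ 56 m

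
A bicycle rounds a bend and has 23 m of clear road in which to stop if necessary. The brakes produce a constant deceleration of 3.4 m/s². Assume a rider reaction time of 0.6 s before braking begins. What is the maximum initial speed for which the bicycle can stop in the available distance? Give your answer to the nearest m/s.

Maximum speed ≈ 11 m/s

Stopping distance: v·t_r + v²/(2a) = 23 with t_r = 0.6 s and a = 3.400 m/s².
So v² + 4.080 v − 156.40 = 0.
Positive root: v = −a·t_r + √((a·t_r)² + 2a·d) = −2.040 + √(4.162 + 156.40) = 10.6313 m/s.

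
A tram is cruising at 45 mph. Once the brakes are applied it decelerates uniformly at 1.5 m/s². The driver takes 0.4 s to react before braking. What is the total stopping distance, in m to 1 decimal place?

Total stopping distance ≈ 142.9 m

45 mph × 0.44704 = 20.1168 m/s.
Reaction distance = v·t_r = 20.1168 × 0.4 = 8.047 m.
Braking distance = v²/(2a) = 20.1168² / (2 × 1.500) = 404.686 / 3.000 = 134.895 m.
Total = 8.047 + 134.895 = 142.942 m.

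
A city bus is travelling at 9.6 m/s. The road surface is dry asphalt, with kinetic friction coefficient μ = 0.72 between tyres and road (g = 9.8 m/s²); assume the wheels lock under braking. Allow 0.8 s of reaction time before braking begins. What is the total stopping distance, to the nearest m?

a = μg = 0.72 × 9.8 = 7.056 m/s².
Reaction distance = v·t_r = 9.6000 × 0.8 = 7.680 m.
Braking distance = v²/(2a) = 9.6000² / (2 × 7.056) = 92.160 / 14.112 = 6.531 m.
Total = 7.680 + 6.531 = 14.211 m.

Total stopping distance ≈ 14 m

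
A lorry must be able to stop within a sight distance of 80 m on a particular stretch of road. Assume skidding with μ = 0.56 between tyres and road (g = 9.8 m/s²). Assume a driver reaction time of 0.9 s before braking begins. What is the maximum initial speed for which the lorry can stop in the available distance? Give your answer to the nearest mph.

Maximum speed ≈ 56 mph

a = μg = 0.56 × 9.8 = 5.488 m/s².
Stopping distance: v·t_r + v²/(2a) = 80 with t_r = 0.9 s and a = 5.488 m/s².
So v² + 9.878 v − 878.08 = 0.
Positive root: v = −a·t_r + √((a·t_r)² + 2a·d) = −4.939 + √(24.394 + 878.08) = 25.1022 m/s.
25.1022 m/s ÷ 0.44704 = 56.152 mph.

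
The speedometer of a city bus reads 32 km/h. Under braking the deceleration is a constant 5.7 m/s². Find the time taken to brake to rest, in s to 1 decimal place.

Braking time ≈ 1.6 s

32 km/h ÷ 3.6 = 8.8889 m/s.
Braking time = v/a = 8.8889 / 5.700 = 1.559 s.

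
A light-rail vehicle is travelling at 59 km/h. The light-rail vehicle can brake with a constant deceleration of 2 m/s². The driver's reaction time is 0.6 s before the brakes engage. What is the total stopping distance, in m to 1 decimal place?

Total stopping distance ≈ 77.0 m

59 km/h ÷ 3.6 = 16.3889 m/s.
Reaction distance = v·t_r = 16.3889 × 0.6 = 9.833 m.
Braking distance = v²/(2a) = 16.3889² / (2 × 2.000) = 268.596 / 4.000 = 67.149 m.
Total = 9.833 + 67.149 = 76.982 m.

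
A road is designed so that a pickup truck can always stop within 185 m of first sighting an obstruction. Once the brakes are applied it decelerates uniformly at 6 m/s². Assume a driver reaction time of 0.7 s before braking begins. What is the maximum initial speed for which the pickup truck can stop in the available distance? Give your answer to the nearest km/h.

Maximum speed ≈ 155 km/h

Stopping distance: v·t_r + v²/(2a) = 185 with t_r = 0.7 s and a = 6.000 m/s².
So v² + 8.400 v − 2220.00 = 0.
Positive root: v = −a·t_r + √((a·t_r)² + 2a·d) = −4.200 + √(17.640 + 2220.00) = 43.1037 m/s.
43.1037 m/s × 3.6 = 155.173 km/h.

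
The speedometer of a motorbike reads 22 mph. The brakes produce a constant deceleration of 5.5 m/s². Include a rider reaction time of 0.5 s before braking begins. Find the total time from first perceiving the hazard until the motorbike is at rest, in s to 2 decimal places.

22 mph × 0.44704 = 9.8349 m/s.
Braking time = v/a = 9.8349 / 5.500 = 1.788 s.
Total = 0.5 + 1.788 = 2.288 s.

Total time ≈ 2.29 s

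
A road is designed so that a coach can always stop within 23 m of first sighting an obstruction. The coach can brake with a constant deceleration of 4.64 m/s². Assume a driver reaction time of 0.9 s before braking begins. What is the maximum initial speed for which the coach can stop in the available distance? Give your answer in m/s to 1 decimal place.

Maximum speed ≈ 11.0 m/s

Stopping distance: v·t_r + v²/(2a) = 23 with t_r = 0.9 s and a = 4.640 m/s².
So v² + 8.352 v − 213.44 = 0.
Positive root: v = −a·t_r + √((a·t_r)² + 2a·d) = −4.176 + √(17.439 + 213.44) = 11.0187 m/s.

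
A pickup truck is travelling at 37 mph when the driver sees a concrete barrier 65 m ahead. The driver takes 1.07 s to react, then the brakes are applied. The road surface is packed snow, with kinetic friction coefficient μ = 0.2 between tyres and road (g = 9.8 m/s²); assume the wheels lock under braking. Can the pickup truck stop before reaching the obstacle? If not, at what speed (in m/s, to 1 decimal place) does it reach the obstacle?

No — it strikes the obstacle at 9.4 m/s

37 mph × 0.44704 = 16.5405 m/s.
a = μg = 0.2 × 9.8 = 1.960 m/s².
Reaction distance = 16.5405 × 1.07 = 17.698 m.
Braking distance needed to stop: v²/(2a) = 273.588 / 3.920 = 69.793 m, so total needed = 17.698 + 69.793 = 87.491 m > 65 m — it cannot stop.
Distance remaining when braking begins: 65 − 17.698 = 47.302 m.
v² = v₀² − 2a·d = 273.588 − 2 × 1.960 × 47.302 = 88.164 m²/s².
v = √88.164 = 9.390 m/s.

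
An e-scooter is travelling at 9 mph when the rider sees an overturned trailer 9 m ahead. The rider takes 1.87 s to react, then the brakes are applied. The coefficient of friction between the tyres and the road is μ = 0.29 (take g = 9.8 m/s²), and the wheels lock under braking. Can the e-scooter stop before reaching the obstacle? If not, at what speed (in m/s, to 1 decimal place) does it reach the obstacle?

No — it strikes the obstacle at 2.8 m/s

9 mph × 0.44704 = 4.0234 m/s.
a = μg = 0.29 × 9.8 = 2.842 m/s².
Reaction distance = 4.0234 × 1.87 = 7.524 m.
Braking distance needed to stop: v²/(2a) = 16.188 / 5.684 = 2.848 m, so total needed = 7.524 + 2.848 = 10.372 m > 9 m — it cannot stop.
Distance remaining when braking begins: 9 − 7.524 = 1.476 m.
v² = v₀² − 2a·d = 16.188 − 2 × 2.842 × 1.476 = 7.798 m²/s².
v = √7.798 = 2.792 m/s.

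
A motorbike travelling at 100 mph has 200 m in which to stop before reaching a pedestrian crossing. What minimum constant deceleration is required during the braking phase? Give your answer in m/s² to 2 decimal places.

Required deceleration ≈ 5.00 m/s²

100 mph × 0.44704 = 44.7040 m/s.
v² = 2a·d ⇒ a = v²/(2d) = 44.7040² / (2 × 200.000) = 1998.448 / 400.000 = 4.9961 m/s².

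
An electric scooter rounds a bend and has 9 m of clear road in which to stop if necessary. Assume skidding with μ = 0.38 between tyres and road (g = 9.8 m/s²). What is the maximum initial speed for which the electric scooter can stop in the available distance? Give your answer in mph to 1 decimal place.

a = μg = 0.38 × 9.8 = 3.724 m/s².
v²/(2a) = d ⇒ v = √(2 × 3.724 × 9) = √67.03 = 8.1872 m/s.
8.1872 m/s ÷ 0.44704 = 18.314 mph.

Maximum speed ≈ 18.3 mph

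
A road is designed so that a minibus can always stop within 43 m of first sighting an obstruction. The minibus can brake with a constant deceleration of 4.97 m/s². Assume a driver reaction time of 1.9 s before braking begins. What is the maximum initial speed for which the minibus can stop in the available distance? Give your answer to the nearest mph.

Maximum speed ≈ 30 mph

Stopping distance: v·t_r + v²/(2a) = 43 with t_r = 1.9 s and a = 4.970 m/s².
So v² + 18.886 v − 427.42 = 0.
Positive root: v = −a·t_r + √((a·t_r)² + 2a·d) = −9.443 + √(89.170 + 427.42) = 13.2856 m/s.
13.2856 m/s ÷ 0.44704 = 29.719 mph.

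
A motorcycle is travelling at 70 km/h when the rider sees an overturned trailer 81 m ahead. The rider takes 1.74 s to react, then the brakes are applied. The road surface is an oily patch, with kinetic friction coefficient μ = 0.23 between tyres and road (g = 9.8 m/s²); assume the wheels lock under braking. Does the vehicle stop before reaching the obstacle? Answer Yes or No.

No

70 km/h ÷ 3.6 = 19.4444 m/s.
a = μg = 0.23 × 9.8 = 2.254 m/s².
Reaction distance = 19.4444 × 1.74 = 33.833 m.
Braking distance = v²/(2a) = 378.085 / 4.508 = 83.870 m.
Total stopping distance = 33.833 + 83.870 = 117.703 m, vs 81 m available — it cannot stop in time and overshoots by 117.703 − 81 = 36.703 m.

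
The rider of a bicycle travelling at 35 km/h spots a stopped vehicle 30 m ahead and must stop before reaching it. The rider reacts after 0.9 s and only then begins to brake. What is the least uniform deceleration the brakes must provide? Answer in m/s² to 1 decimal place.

Required deceleration ≈ 2.2 m/s²

35 km/h ÷ 3.6 = 9.7222 m/s.
Distance covered during reaction = 9.7222 × 0.9 = 8.750 m.
Distance available for braking: 30 − 8.750 = 21.250 m.
v² = 2a·d ⇒ a = v²/(2d) = 9.7222² / (2 × 21.250) = 94.521 / 42.500 = 2.2240 m/s².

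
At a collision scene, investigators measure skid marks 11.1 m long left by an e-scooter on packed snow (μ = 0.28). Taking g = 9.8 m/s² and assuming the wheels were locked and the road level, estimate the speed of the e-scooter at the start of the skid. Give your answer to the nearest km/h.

Initial speed ≈ 28 km/h

Deceleration a = μg = 0.28 × 9.8 = 2.744 m/s².
v = √(2a·d) = √(2 × 2.744 × 11.1) = √60.917 = 7.8049 m/s.
= 7.8049 × 3.6 = 28.098 km/h.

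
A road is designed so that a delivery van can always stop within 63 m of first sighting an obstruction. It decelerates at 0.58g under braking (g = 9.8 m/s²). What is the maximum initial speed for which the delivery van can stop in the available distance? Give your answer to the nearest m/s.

a = 0.58 × 9.8 = 5.684 m/s².
v²/(2a) = d ⇒ v = √(2 × 5.684 × 63) = √716.18 = 26.7615 m/s.

Maximum speed ≈ 27 m/s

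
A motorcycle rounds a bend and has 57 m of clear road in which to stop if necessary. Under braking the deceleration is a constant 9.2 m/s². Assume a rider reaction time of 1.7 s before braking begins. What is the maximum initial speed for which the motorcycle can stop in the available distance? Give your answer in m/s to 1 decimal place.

Maximum speed ≈ 20.3 m/s

Stopping distance: v·t_r + v²/(2a) = 57 with t_r = 1.7 s and a = 9.200 m/s².
So v² + 31.280 v − 1048.80 = 0.
Positive root: v = −a·t_r + √((a·t_r)² + 2a·d) = −15.640 + √(244.610 + 1048.80) = 20.3240 m/s.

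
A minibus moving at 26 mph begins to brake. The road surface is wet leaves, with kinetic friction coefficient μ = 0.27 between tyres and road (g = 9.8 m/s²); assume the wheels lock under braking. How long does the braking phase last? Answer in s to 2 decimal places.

Braking time ≈ 4.39 s

26 mph × 0.44704 = 11.6230 m/s.
a = μg = 0.27 × 9.8 = 2.646 m/s².
Braking time = v/a = 11.6230 / 2.646 = 4.393 s.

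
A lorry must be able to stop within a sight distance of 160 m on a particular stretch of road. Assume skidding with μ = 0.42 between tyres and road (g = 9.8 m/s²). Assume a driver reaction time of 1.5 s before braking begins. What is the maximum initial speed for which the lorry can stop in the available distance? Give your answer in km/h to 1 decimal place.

Maximum speed ≈ 110.3 km/h

a = μg = 0.42 × 9.8 = 4.116 m/s².
Stopping distance: v·t_r + v²/(2a) = 160 with t_r = 1.5 s and a = 4.116 m/s².
So v² + 12.348 v − 1317.12 = 0.
Positive root: v = −a·t_r + √((a·t_r)² + 2a·d) = −6.174 + √(38.118 + 1317.12) = 30.6396 m/s.
30.6396 m/s × 3.6 = 110.303 km/h.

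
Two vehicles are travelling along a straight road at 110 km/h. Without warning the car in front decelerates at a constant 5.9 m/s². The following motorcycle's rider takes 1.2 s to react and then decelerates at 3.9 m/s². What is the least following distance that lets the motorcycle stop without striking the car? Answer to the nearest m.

Minimum gap ≈ 77 m

110 km/h ÷ 3.6 = 30.5556 m/s.
Leader travels v²/(2a_L) = 933.645 / 11.800 = 79.122 m before stopping.
Follower covers v·t_r = 30.5556 × 1.2 = 36.667 m while reacting, then v²/(2a_F) = 933.645 / 7.800 = 119.698 m while braking, for a total of 36.667 + 119.698 = 156.365 m.
Since a_F ≤ a_L and the follower starts braking later, the follower is never slower than the leader, so the closest approach is when both have stopped.
Minimum gap = 156.365 − 79.122 = 77.243 m.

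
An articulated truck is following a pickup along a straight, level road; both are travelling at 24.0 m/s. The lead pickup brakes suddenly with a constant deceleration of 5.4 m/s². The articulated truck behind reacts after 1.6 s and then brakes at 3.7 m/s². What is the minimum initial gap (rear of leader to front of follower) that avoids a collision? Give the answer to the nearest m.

Leader travels v²/(2a_L) = 576.000 / 10.800 = 53.333 m before stopping.
Follower covers v·t_r = 24.0000 × 1.6 = 38.400 m while reacting, then v²/(2a_F) = 576.000 / 7.400 = 77.838 m while braking, for a total of 38.400 + 77.838 = 116.238 m.
Since a_F ≤ a_L and the follower starts braking later, the follower is never slower than the leader, so the closest approach is when both have stopped.
Minimum gap = 116.238 − 53.333 = 62.905 m.

Minimum gap ≈ 63 m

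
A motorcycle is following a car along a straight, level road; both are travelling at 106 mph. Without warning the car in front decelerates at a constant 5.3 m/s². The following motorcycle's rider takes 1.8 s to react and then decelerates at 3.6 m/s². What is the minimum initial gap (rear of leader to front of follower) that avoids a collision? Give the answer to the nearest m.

106 mph × 0.44704 = 47.3862 m/s.
Leader travels v²/(2a_L) = 2245.452 / 10.600 = 211.835 m before stopping.
Follower covers v·t_r = 47.3862 × 1.8 = 85.295 m while reacting, then v²/(2a_F) = 2245.452 / 7.200 = 311.868 m while braking, for a total of 85.295 + 311.868 = 397.163 m.
Since a_F ≤ a_L and the follower starts braking later, the follower is never slower than the leader, so the closest approach is when both have stopped.
Minimum gap = 397.163 − 211.835 = 185.328 m.

Minimum gap ≈ 185 m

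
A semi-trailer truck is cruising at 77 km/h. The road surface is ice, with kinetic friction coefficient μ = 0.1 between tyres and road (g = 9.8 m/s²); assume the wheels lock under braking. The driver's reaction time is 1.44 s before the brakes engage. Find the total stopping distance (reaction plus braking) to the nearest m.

Total stopping distance ≈ 264 m

77 km/h ÷ 3.6 = 21.3889 m/s.
a = μg = 0.1 × 9.8 = 0.980 m/s².
Reaction distance = v·t_r = 21.3889 × 1.44 = 30.800 m.
Braking distance = v²/(2a) = 21.3889² / (2 × 0.980) = 457.485 / 1.960 = 233.411 m.
Total = 30.800 + 233.411 = 264.211 m.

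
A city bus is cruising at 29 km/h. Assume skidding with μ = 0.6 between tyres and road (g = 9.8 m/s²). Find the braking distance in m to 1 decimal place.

Braking distance ≈ 5.5 m

29 km/h ÷ 3.6 = 8.0556 m/s.
a = μg = 0.6 × 9.8 = 5.880 m/s².
Braking distance = v²/(2a) = 8.0556² / (2 × 5.880) = 64.893 / 11.760 = 5.518 m.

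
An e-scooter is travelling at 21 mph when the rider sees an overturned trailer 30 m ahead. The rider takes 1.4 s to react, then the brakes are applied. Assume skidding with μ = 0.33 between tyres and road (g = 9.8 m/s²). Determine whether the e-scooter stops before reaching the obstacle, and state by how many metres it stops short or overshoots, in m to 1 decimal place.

Yes — it stops 3.2 m short of the obstacle

21 mph × 0.44704 = 9.3878 m/s.
a = μg = 0.33 × 9.8 = 3.234 m/s².
Reaction distance = 9.3878 × 1.4 = 13.143 m.
Braking distance = v²/(2a) = 88.131 / 6.468 = 13.626 m.
Total stopping distance = 13.143 + 13.626 = 26.769 m, vs 30 m available — it stops with 30 − 26.769 = 3.231 m to spare.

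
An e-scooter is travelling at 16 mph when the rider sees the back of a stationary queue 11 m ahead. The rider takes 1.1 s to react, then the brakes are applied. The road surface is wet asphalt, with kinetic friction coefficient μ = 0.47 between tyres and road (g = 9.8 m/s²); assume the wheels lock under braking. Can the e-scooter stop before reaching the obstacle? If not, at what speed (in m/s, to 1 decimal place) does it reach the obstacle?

16 mph × 0.44704 = 7.1526 m/s.
a = μg = 0.47 × 9.8 = 4.606 m/s².
Reaction distance = 7.1526 × 1.1 = 7.868 m.
Braking distance needed to stop: v²/(2a) = 51.160 / 9.212 = 5.554 m, so total needed = 7.868 + 5.554 = 13.422 m > 11 m — it cannot stop.
Distance remaining when braking begins: 11 − 7.868 = 3.132 m.
v² = v₀² − 2a·d = 51.160 − 2 × 4.606 × 3.132 = 22.308 m²/s².
v = √22.308 = 4.723 m/s.

No — it strikes the obstacle at 4.7 m/s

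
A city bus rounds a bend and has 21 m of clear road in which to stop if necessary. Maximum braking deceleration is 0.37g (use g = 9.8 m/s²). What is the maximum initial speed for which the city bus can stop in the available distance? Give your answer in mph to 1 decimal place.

Maximum speed ≈ 27.6 mph

a = 0.37 × 9.8 = 3.626 m/s².
v²/(2a) = d ⇒ v = √(2 × 3.626 × 21) = √152.29 = 12.3406 m/s.
12.3406 m/s ÷ 0.44704 = 27.605 mph.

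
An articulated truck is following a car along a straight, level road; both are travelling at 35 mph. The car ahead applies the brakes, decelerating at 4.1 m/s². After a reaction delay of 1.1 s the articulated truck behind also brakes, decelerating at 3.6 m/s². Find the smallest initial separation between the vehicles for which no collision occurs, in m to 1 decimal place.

35 mph × 0.44704 = 15.6464 m/s.
Leader travels v²/(2a_L) = 244.810 / 8.200 = 29.855 m before stopping.
Follower covers v·t_r = 15.6464 × 1.1 = 17.211 m while reacting, then v²/(2a_F) = 244.810 / 7.200 = 34.001 m while braking, for a total of 17.211 + 34.001 = 51.212 m.
Since a_F ≤ a_L and the follower starts braking later, the follower is never slower than the leader, so the closest approach is when both have stopped.
Minimum gap = 51.212 − 29.855 = 21.357 m.

Minimum gap ≈ 21.4 m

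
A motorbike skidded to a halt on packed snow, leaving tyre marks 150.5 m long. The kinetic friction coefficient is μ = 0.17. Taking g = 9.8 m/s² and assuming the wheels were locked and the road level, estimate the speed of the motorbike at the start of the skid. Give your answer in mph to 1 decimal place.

Deceleration a = μg = 0.17 × 9.8 = 1.666 m/s².
v = √(2a·d) = √(2 × 1.666 × 150.5) = √501.466 = 22.3934 m/s.
= 22.3934 ÷ 0.44704 = 50.093 mph.

Initial speed ≈ 50.1 mph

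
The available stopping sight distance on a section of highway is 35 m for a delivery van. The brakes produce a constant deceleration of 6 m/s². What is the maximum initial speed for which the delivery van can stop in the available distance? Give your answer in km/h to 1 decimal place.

Maximum speed ≈ 73.8 km/h

v²/(2a) = d ⇒ v = √(2 × 6.000 × 35) = √420.00 = 20.4939 m/s.
20.4939 m/s × 3.6 = 73.778 km/h.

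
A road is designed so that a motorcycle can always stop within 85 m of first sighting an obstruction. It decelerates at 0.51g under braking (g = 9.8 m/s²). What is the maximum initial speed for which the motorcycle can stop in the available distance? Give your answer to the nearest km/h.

a = 0.51 × 9.8 = 4.998 m/s².
v²/(2a) = d ⇒ v = √(2 × 4.998 × 85) = √849.66 = 29.1489 m/s.
29.1489 m/s × 3.6 = 104.936 km/h.

Maximum speed ≈ 105 km/h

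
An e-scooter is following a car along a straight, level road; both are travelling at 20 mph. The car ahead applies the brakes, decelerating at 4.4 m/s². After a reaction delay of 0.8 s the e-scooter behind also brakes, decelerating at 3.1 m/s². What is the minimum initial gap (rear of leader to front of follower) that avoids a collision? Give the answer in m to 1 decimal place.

Minimum gap ≈ 11.0 m

20 mph × 0.44704 = 8.9408 m/s.
Leader travels v²/(2a_L) = 79.938 / 8.800 = 9.084 m before stopping.
Follower covers v·t_r = 8.9408 × 0.8 = 7.153 m while reacting, then v²/(2a_F) = 79.938 / 6.200 = 12.893 m while braking, for a total of 7.153 + 12.893 = 20.046 m.
Since a_F ≤ a_L and the follower starts braking later, the follower is never slower than the leader, so the closest approach is when both have stopped.
Minimum gap = 20.046 − 9.084 = 10.962 m.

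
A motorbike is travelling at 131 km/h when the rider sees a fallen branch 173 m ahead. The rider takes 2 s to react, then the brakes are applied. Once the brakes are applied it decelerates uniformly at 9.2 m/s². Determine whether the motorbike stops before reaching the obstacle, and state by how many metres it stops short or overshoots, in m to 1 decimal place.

131 km/h ÷ 3.6 = 36.3889 m/s.
Reaction distance = 36.3889 × 2 = 72.778 m.
Braking distance = v²/(2a) = 1324.152 / 18.400 = 71.965 m.
Total stopping distance = 72.778 + 71.965 = 144.743 m, vs 173 m available — it stops with 173 − 144.743 = 28.257 m to spare.

Yes — it stops 28.3 m short of the obstacle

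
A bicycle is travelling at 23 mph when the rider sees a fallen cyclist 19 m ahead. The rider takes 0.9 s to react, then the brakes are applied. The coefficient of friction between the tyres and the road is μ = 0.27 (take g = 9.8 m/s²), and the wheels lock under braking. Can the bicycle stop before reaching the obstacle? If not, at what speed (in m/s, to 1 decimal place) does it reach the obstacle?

No — it strikes the obstacle at 7.4 m/s

23 mph × 0.44704 = 10.2819 m/s.
a = μg = 0.27 × 9.8 = 2.646 m/s².
Reaction distance = 10.2819 × 0.9 = 9.254 m.
Braking distance needed to stop: v²/(2a) = 105.717 / 5.292 = 19.977 m, so total needed = 9.254 + 19.977 = 29.231 m > 19 m — it cannot stop.
Distance remaining when braking begins: 19 − 9.254 = 9.746 m.
v² = v₀² − 2a·d = 105.717 − 2 × 2.646 × 9.746 = 54.141 m²/s².
v = √54.141 = 7.358 m/s.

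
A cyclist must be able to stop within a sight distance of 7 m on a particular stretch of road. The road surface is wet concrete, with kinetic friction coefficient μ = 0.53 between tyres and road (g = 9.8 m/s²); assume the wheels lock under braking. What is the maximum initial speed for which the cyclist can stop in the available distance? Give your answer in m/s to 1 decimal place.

Maximum speed ≈ 8.5 m/s

a = μg = 0.53 × 9.8 = 5.194 m/s².
v²/(2a) = d ⇒ v = √(2 × 5.194 × 7) = √72.72 = 8.5276 m/s.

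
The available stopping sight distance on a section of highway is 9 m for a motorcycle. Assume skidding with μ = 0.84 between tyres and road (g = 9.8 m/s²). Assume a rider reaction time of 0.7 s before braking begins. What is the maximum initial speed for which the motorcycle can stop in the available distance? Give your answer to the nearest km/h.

Maximum speed ≈ 28 km/h

a = μg = 0.84 × 9.8 = 8.232 m/s².
Stopping distance: v·t_r + v²/(2a) = 9 with t_r = 0.7 s and a = 8.232 m/s².
So v² + 11.525 v − 148.18 = 0.
Positive root: v = −a·t_r + √((a·t_r)² + 2a·d) = −5.762 + √(33.201 + 148.18) = 7.7058 m/s.
7.7058 m/s × 3.6 = 27.741 km/h.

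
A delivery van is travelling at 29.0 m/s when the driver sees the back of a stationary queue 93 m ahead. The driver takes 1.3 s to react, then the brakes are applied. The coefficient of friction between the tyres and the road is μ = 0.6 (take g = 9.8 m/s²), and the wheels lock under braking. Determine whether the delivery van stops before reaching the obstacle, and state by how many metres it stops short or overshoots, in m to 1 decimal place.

a = μg = 0.6 × 9.8 = 5.880 m/s².
Reaction distance = 29.0000 × 1.3 = 37.700 m.
Braking distance = v²/(2a) = 841.000 / 11.760 = 71.514 m.
Total stopping distance = 37.700 + 71.514 = 109.214 m, vs 93 m available — it cannot stop in time and overshoots by 109.214 − 93 = 16.214 m.

No — it overshoots by 16.2 m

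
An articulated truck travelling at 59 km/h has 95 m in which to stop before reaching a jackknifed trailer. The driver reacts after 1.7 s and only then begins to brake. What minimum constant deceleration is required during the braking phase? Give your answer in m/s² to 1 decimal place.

59 km/h ÷ 3.6 = 16.3889 m/s.
Distance covered during reaction = 16.3889 × 1.7 = 27.861 m.
Distance available for braking: 95 − 27.861 = 67.139 m.
v² = 2a·d ⇒ a = v²/(2d) = 16.3889² / (2 × 67.139) = 268.596 / 134.278 = 2.0003 m/s².

Required deceleration ≈ 2.0 m/s²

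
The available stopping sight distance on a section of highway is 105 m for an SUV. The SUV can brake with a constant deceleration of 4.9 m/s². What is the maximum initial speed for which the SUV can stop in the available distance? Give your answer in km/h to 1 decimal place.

v²/(2a) = d ⇒ v = √(2 × 4.900 × 105) = √1029.00 = 32.0780 m/s.
32.0780 m/s × 3.6 = 115.481 km/h.

Maximum speed ≈ 115.5 km/h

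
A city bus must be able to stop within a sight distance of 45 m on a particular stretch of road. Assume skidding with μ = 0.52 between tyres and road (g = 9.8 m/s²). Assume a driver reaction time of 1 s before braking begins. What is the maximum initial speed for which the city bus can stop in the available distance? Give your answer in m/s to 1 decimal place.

Maximum speed ≈ 16.9 m/s

a = μg = 0.52 × 9.8 = 5.096 m/s².
Stopping distance: v·t_r + v²/(2a) = 45 with t_r = 1 s and a = 5.096 m/s².
So v² + 10.192 v − 458.64 = 0.
Positive root: v = −a·t_r + √((a·t_r)² + 2a·d) = −5.096 + √(25.969 + 458.64) = 16.9178 m/s.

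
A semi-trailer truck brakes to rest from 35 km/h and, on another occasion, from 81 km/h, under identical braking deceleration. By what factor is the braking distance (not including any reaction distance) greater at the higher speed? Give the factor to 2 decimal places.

Factor ≈ 5.36

Braking distance d = v²/(2a), so with a fixed, d ∝ v².
Factor = (81/35)² = 2.3143² = 5.3560.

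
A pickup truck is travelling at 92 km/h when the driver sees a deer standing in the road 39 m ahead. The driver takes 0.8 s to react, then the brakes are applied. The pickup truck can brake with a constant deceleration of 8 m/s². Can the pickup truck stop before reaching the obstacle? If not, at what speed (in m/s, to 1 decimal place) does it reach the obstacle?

No — it strikes the obstacle at 18.9 m/s

92 km/h ÷ 3.6 = 25.5556 m/s.
Reaction distance = 25.5556 × 0.8 = 20.444 m.
Braking distance needed to stop: v²/(2a) = 653.089 / 16.000 = 40.818 m, so total needed = 20.444 + 40.818 = 61.262 m > 39 m — it cannot stop.
Distance remaining when braking begins: 39 − 20.444 = 18.556 m.
v² = v₀² − 2a·d = 653.089 − 2 × 8.000 × 18.556 = 356.193 m²/s².
v = √356.193 = 18.873 m/s.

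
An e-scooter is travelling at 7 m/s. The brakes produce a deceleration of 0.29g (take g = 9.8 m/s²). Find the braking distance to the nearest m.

a = 0.29 × 9.8 = 2.842 m/s².
Braking distance = v²/(2a) = 7.0000² / (2 × 2.842) = 49.000 / 5.684 = 8.621 m.

Braking distance ≈ 9 m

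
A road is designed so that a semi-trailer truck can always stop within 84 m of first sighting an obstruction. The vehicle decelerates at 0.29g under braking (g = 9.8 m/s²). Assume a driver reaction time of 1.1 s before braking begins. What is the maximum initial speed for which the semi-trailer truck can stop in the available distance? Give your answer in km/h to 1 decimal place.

a = 0.29 × 9.8 = 2.842 m/s².
Stopping distance: v·t_r + v²/(2a) = 84 with t_r = 1.1 s and a = 2.842 m/s².
So v² + 6.252 v − 477.46 = 0.
Positive root: v = −a·t_r + √((a·t_r)² + 2a·d) = −3.126 + √(9.772 + 477.46) = 18.9473 m/s.
18.9473 m/s × 3.6 = 68.210 km/h.

Maximum speed ≈ 68.2 km/h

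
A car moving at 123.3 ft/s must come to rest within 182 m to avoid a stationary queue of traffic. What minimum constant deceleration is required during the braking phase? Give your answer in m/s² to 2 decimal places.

123.3 ft/s × 0.3048 = 37.5818 m/s.
v² = 2a·d ⇒ a = v²/(2d) = 37.5818² / (2 × 182.000) = 1412.392 / 364.000 = 3.8802 m/s².

Required deceleration ≈ 3.88 m/s²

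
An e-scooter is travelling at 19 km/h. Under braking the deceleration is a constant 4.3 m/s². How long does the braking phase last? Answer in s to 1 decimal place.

19 km/h ÷ 3.6 = 5.2778 m/s.
Braking time = v/a = 5.2778 / 4.300 = 1.227 s.

Braking time ≈ 1.2 s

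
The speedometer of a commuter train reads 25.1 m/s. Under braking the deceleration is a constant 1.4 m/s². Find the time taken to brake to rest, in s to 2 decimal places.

Braking time = v/a = 25.1000 / 1.400 = 17.929 s.

Braking time ≈ 17.93 s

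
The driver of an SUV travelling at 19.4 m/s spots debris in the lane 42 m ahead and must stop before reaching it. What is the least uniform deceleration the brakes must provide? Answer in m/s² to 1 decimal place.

Required deceleration ≈ 4.5 m/s²

v² = 2a·d ⇒ a = v²/(2d) = 19.4000² / (2 × 42.000) = 376.360 / 84.000 = 4.4805 m/s².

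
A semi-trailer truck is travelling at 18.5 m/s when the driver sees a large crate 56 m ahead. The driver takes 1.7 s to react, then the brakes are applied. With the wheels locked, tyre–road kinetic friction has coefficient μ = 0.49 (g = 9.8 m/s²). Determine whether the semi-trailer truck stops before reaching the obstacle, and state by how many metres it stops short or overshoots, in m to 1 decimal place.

a = μg = 0.49 × 9.8 = 4.802 m/s².
Reaction distance = 18.5000 × 1.7 = 31.450 m.
Braking distance = v²/(2a) = 342.250 / 9.604 = 35.636 m.
Total stopping distance = 31.450 + 35.636 = 67.086 m, vs 56 m available — it cannot stop in time and overshoots by 67.086 − 56 = 11.086 m.

No — it overshoots by 11.1 m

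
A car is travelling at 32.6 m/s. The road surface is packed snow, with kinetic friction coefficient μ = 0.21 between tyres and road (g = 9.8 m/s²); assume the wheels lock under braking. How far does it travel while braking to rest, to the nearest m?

a = μg = 0.21 × 9.8 = 2.058 m/s².
Braking distance = v²/(2a) = 32.6000² / (2 × 2.058) = 1062.760 / 4.116 = 258.202 m.

Braking distance ≈ 258 m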